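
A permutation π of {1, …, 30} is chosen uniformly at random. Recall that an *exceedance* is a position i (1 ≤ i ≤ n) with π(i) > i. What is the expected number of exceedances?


Write X = Σ_{i=1}^{30} X_i, where X_i = 1_{π(i) > i}.
For each fixed i, π(i) is uniform over {1, …, 30} (marginal of a uniform permutation), so P[π(i) > i] = (n − i)/n. Summing: Σ_{i=1}^{30} (n − i)/n = (0 + 1 + … + 29)/30 = 30(30 − 1)/(2·30) = (30 − 1)/2.
Hence E[X] = Σ_{i=1}^{30} (30 − i)/30 = 29/2 ≈ 14.500.

E[X] = 29/2 = 14.500.


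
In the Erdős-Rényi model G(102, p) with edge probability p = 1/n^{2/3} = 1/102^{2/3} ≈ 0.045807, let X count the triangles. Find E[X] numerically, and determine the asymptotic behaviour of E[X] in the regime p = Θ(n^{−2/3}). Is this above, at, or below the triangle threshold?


Number of potential triangles: C(102, 3) = 171700.
Each occurs with probability p³ ≈ (0.045807)³ ≈ 9.6116878e-05.
By linearity: E[X] = C(102, 3)·p³ ≈ 171700 · 9.6116878e-05 ≈ 16.50327.
Since α = 2/3 < 1, p = c/n^{2/3} ≫ 1/n is above the triangle threshold p ~ 1/n. Asymptotically E[X] ~ (c³/6)·n^{3(1−α)} = (1³/6)·n^{1} → ∞; triangles are abundant w.h.p.

E[X] ≈ 16.50327; in regime p = Θ(1/n^{2/3}) E[X] diverges (above the triangle threshold p ~ 1/n).


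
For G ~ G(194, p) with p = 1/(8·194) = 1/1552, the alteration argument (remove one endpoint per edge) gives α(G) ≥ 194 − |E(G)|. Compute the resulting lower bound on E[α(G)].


E[|E(G)|] = C(194, 2)·p = 18721 · (1/1552) = 193/16.
E[α(G)] ≥ n − E[|E(G)|] = 194 − 193/16 = 2911/16.
Numerically: ≈ 181.938.
(This is only a lower bound; the true E[α(G)] may be larger.)

E[α(G)] ≥ 2911/16 ≈ 181.938.


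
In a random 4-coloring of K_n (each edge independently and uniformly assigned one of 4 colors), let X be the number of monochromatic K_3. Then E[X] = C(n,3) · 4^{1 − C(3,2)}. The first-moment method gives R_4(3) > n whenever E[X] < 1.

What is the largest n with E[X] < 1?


We need C(n, 3) · 4^{1 − 3} < 1, i.e. C(n, 3) < 4^{3 − 1} = 16.
Check values of n near the boundary:
  n = 3: C(3, 3) = 1; 1 < 16? YES
  n = 4: C(4, 3) = 4; 4 < 16? YES
  n = 5: C(5, 3) = 10; 10 < 16? YES
  n = 6: C(6, 3) = 20; 20 < 16? NO
The largest n with C(n, 3) < 16 is n = 5 (where E[X] = 5/8 ≈ 0.625). Hence R_4(3) > 5, i.e. R_4(3) ≥ 6.

Largest n = 5; hence R_4(3) > 5.


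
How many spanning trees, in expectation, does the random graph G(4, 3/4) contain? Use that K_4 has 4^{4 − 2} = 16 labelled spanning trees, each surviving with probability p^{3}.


K_4 has 4^{4 − 2} = 16 labelled spanning trees.
For each such spanning tree H, let X_H = 1 if all 3 edges of H are present in G. Then P[X_H = 1] = p^{3} = (3/4)^{3} = 27/64.
Summing the indicators: E[X] = Σ_H E[X_H] = 16 · p^{3} = 16 · 27/64 = 27/4.
Numerically: E[X] ≈ 6.75.

E[X] = 16 · (3/4)^{3} = 27/4 ≈ 6.75.


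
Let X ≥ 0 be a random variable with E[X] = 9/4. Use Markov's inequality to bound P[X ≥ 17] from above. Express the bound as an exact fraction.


μ = E[X] = 9/4, a = 17.
Markov: P[X ≥ 17] ≤ μ/a = (9/4)/17 = 9/68.
Numerically: ≈ 0.132.
(Since a = 17 > μ = 2.250, the bound 9/68 is < 1 and informative.)

P[X ≥ 17] ≤ 9/68 ≈ 0.132.


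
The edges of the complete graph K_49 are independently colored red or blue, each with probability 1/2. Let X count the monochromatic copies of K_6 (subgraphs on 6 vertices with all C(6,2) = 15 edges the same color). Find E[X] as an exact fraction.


Let X = Σ_S X_S over the C(49, 6) = 13983816 subsets S of size 6, where X_S = 1 if the K_6 on S is monochromatic.
For a fixed S, the K_6 on S has C(6, 2) = 15 edges. P[all 15 edges red] = (1/2)^15, and likewise for blue, so P[monochromatic] = 2·(1/2)^15 = 2^{1 − 15} = 1/16384.
Summing: E[X] = C(49, 6) · 2^{1 − 15} = 13983816 · 1/16384 = 1747977/2048.
Numerically: E[X] ≈ 853.5044.

E[X] = C(49,6)·2^(1−C(6,2)) = 1747977/2048 ≈ 853.5044.


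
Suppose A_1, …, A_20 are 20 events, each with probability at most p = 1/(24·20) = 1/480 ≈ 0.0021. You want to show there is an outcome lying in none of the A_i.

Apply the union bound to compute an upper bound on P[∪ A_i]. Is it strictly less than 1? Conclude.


Union bound: P[∪_{i=1}^{20} A_i] ≤ Σ_i P[A_i] ≤ 20·p = 20·(1/480) = 1/24.
Numerically: 1/24 ≈ 0.0417.
Is 1/24 < 1? YES.
Since P[∪ A_i] ≤ 1/24 < 1, the complement has P[∩ A_i^c] ≥ 1 − 1/24 = 23/24 > 0, so some outcome avoids every A_i.

20·p = 1/24 ≈ 0.0417; existence CERTIFIED by the union bound.


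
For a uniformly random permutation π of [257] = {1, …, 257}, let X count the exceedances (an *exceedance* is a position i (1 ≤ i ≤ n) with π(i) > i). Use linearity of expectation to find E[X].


Write X = Σ_{i=1}^{257} X_i, where X_i = 1_{π(i) > i}.
For each fixed i, π(i) is uniform over {1, …, 257} (marginal of a uniform permutation), so P[π(i) > i] = (n − i)/n. Summing: Σ_{i=1}^{257} (n − i)/n = (0 + 1 + … + 256)/257 = 257(257 − 1)/(2·257) = (257 − 1)/2.
Hence E[X] = Σ_{i=1}^{257} (257 − i)/257 = 128 ≈ 128.0000.

E[X] = 128 = 128.0000.


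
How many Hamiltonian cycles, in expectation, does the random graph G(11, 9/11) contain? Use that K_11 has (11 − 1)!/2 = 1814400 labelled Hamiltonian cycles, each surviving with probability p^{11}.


K_11 has (11 − 1)!/2 = 1814400 labelled Hamiltonian cycles.
For each such Hamiltonian cycle H, let X_H = 1 if all 11 edges of H are present in G. Then P[X_H = 1] = p^{11} = (9/11)^{11} = 31381059609/285311670611.
By linearity: E[X] = Σ_H E[X_H] = 1814400 · p^{11} = 1814400 · 31381059609/285311670611 = 56937794554569600/285311670611.
Numerically: E[X] ≈ 1.996e+05.

E[X] = 1814400 · (9/11)^{11} = 56937794554569600/285311670611 ≈ 1.996e+05.


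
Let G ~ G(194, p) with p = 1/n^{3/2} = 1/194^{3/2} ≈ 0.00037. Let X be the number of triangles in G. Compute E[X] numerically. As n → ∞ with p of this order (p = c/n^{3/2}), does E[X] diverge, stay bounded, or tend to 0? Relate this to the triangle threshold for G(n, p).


Number of potential triangles: C(194, 3) = 1198144.
Each occurs with probability p³ ≈ (0.00037)³ ≈ 5.06865e-11.
By linearity: E[X] = C(194, 3)·p³ ≈ 1198144 · 5.06865e-11 ≈ 0.000.
Since α = 3/2 > 1, p = c/n^{3/2} = o(1/n) is below the triangle threshold p ~ 1/n. Asymptotically E[X] ~ (c³/6)·n^{3(1−α)} = (1³/6)·n^{-1.5} → 0, so by Markov's inequality G has no triangles w.h.p.

E[X] ≈ 0.000; in regime p = Θ(1/n^{3/2}) E[X] tends to 0 (below the triangle threshold p ~ 1/n).


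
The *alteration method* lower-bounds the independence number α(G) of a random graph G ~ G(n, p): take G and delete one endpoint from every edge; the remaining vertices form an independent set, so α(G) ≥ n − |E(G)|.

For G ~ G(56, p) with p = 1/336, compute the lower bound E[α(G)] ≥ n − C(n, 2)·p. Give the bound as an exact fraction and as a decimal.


E[|E(G)|] = C(56, 2)·p = 1540 · (1/336) = 55/12.
E[α(G)] ≥ n − E[|E(G)|] = 56 − 55/12 = 617/12.
Numerically: ≈ 51.4167.
(This is only a lower bound; the true E[α(G)] may be larger.)

E[α(G)] ≥ 617/12 ≈ 51.4167.


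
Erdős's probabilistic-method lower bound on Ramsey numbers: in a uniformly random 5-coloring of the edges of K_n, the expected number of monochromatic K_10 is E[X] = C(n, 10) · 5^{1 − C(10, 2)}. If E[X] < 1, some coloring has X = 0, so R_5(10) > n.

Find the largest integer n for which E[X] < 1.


We need C(n, 10) · 5^{1 − 45} < 1, i.e. C(n, 10) < 5^{45 − 1} = 5684341886080801486968994140625.
Check values of n near the boundary:
  n = 5391: C(5391, 10) = 5666344714787188828795213697883; 5666344714787188828795213697883 < 5684341886080801486968994140625? YES
  n = 5392: C(5392, 10) = 5676873040158402483252283957448; 5676873040158402483252283957448 < 5684341886080801486968994140625? YES
  n = 5393: C(5393, 10) = 5687418968154238267170642278008; 5687418968154238267170642278008 < 5684341886080801486968994140625? NO
  n = 5394: C(5394, 10) = 5697982524930156243149785372878; 5697982524930156243149785372878 < 5684341886080801486968994140625? NO
  n = 5395: C(5395, 10) = 5708563736675616143322765475706; 5708563736675616143322765475706 < 5684341886080801486968994140625? NO
The largest n with C(n, 10) < 5684341886080801486968994140625 is n = 5392 (where E[X] = 5676873040158402483252283957448/5684341886080801486968994140625 ≈ 0.9987). Hence R_5(10) > 5392, i.e. R_5(10) ≥ 5393.

Largest n = 5392; hence R_5(10) > 5392.


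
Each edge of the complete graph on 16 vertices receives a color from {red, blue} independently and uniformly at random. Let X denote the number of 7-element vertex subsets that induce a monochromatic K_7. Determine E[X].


Let X = Σ_S X_S over the C(16, 7) = 11440 subsets S of size 7, where X_S = 1 if the K_7 on S is monochromatic.
For a fixed S, the K_7 on S has C(7, 2) = 21 edges. P[all 21 edges red] = (1/2)^21, and likewise for blue, so P[monochromatic] = 2·(1/2)^21 = 2^{1 − 21} = 1/1048576.
By linearity: E[X] = C(16, 7) · 2^{1 − 21} = 11440 · 1/1048576 = 715/65536.
Numerically: E[X] ≈ 0.01091.

E[X] = C(16,7)·2^(1−C(7,2)) = 715/65536 ≈ 0.01091.


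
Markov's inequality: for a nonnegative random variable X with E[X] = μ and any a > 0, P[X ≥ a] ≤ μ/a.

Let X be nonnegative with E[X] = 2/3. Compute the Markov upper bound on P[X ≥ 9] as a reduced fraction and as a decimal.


μ = E[X] = 2/3, a = 9.
Markov: P[X ≥ 9] ≤ μ/a = (2/3)/9 = 2/27.
Numerically: ≈ 0.074074.
(Since a = 9 > μ = 0.666667, the bound 2/27 is < 1 and informative.)

P[X ≥ 9] ≤ 2/27 ≈ 0.074074.


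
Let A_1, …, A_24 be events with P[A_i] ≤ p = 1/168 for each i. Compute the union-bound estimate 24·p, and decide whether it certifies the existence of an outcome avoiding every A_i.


Union bound: P[∪_{i=1}^{24} A_i] ≤ Σ_i P[A_i] ≤ 24·p = 24·(1/168) = 1/7.
Numerically: 1/7 ≈ 0.142857.
Is 1/7 < 1? YES.
Since P[∪ A_i] ≤ 1/7 < 1, the complement has P[∩ A_i^c] ≥ 1 − 1/7 = 6/7 > 0, so some outcome avoids every A_i.

24·p = 1/7 ≈ 0.142857; existence CERTIFIED by the union bound.


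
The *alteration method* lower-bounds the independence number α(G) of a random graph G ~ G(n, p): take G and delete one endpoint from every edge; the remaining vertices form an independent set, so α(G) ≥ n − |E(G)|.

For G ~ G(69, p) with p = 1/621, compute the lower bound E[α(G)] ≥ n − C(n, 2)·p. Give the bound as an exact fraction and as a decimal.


E[|E(G)|] = C(69, 2)·p = 2346 · (1/621) = 34/9.
E[α(G)] ≥ n − E[|E(G)|] = 69 − 34/9 = 587/9.
Numerically: ≈ 65.22222.
(This is only a lower bound; the true E[α(G)] may be larger.)

E[α(G)] ≥ 587/9 ≈ 65.22222.


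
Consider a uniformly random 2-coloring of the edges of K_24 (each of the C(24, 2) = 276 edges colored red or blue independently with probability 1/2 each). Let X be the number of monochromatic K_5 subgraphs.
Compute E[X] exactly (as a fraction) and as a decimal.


Let X = Σ_S X_S over the C(24, 5) = 42504 subsets S of size 5, where X_S = 1 if the K_5 on S is monochromatic.
For a fixed S, the K_5 on S has C(5, 2) = 10 edges. P[all 10 edges red] = (1/2)^10, and likewise for blue, so P[monochromatic] = 2·(1/2)^10 = 2^{1 − 10} = 1/512.
Summing: E[X] = C(24, 5) · 2^{1 − 10} = 42504 · 1/512 = 5313/64.
Numerically: E[X] ≈ 83.015625.

E[X] = C(24,5)·2^(1−C(5,2)) = 5313/64 ≈ 83.015625.


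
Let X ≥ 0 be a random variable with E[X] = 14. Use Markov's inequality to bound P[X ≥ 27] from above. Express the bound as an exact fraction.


μ = E[X] = 14, a = 27.
Markov: P[X ≥ 27] ≤ μ/a = (14)/27 = 14/27.
Numerically: ≈ 0.518519.
(Since a = 27 > μ = 14.000000, the bound 14/27 is < 1 and informative.)

P[X ≥ 27] ≤ 14/27 ≈ 0.518519.


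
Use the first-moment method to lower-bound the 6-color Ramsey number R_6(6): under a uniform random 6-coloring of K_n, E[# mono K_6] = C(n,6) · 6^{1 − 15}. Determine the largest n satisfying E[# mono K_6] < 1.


We need C(n, 6) · 6^{1 − 15} < 1, i.e. C(n, 6) < 6^{15 − 1} = 78364164096.
Check values of n near the boundary:
  n = 192: C(192, 6) = 64300886496; 64300886496 < 78364164096? YES
  n = 193: C(193, 6) = 66364016544; 66364016544 < 78364164096? YES
  n = 194: C(194, 6) = 68482017072; 68482017072 < 78364164096? YES
  n = 195: C(195, 6) = 70656049360; 70656049360 < 78364164096? YES
  n = 196: C(196, 6) = 72887293024; 72887293024 < 78364164096? YES
  n = 197: C(197, 6) = 75176946208; 75176946208 < 78364164096? YES
  n = 198: C(198, 6) = 77526225777; 77526225777 < 78364164096? YES
  n = 199: C(199, 6) = 79936367511; 79936367511 < 78364164096? NO
  n = 200: C(200, 6) = 82408626300; 82408626300 < 78364164096? NO
  n = 201: C(201, 6) = 84944276340; 84944276340 < 78364164096? NO
The largest n with C(n, 6) < 78364164096 is n = 198 (where E[X] = 25842075259/26121388032 ≈ 0.9893071). Hence R_6(6) > 198, i.e. R_6(6) ≥ 199.

Largest n = 198; hence R_6(6) > 198.


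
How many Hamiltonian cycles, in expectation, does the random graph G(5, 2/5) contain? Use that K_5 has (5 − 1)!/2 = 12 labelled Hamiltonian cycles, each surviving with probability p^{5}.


K_5 has (5 − 1)!/2 = 12 labelled Hamiltonian cycles.
For each such Hamiltonian cycle H, let X_H = 1 if all 5 edges of H are present in G. Then P[X_H = 1] = p^{5} = (2/5)^{5} = 32/3125.
By linearity: E[X] = Σ_H E[X_H] = 12 · p^{5} = 12 · 32/3125 = 384/3125.
Numerically: E[X] ≈ 0.123.

E[X] = 12 · (2/5)^{5} = 384/3125 ≈ 0.123.


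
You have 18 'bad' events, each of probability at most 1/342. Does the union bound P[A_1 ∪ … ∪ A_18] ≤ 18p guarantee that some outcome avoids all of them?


Union bound: P[∪_{i=1}^{18} A_i] ≤ Σ_i P[A_i] ≤ 18·p = 18·(1/342) = 1/19.
Numerically: 1/19 ≈ 0.052632.
Is 1/19 < 1? YES.
Since P[∪ A_i] ≤ 1/19 < 1, the complement has P[∩ A_i^c] ≥ 1 − 1/19 = 18/19 > 0, so some outcome avoids every A_i.

18·p = 1/19 ≈ 0.052632; existence CERTIFIED by the union bound.


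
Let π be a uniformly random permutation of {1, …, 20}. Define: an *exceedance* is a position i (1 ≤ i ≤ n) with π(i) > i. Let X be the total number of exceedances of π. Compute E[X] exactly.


Write X = Σ_{i=1}^{20} X_i, where X_i = 1_{π(i) > i}.
For each fixed i, π(i) is uniform over {1, …, 20} (marginal of a uniform permutation), so P[π(i) > i] = (n − i)/n. Summing: Σ_{i=1}^{20} (n − i)/n = (0 + 1 + … + 19)/20 = 20(20 − 1)/(2·20) = (20 − 1)/2.
Hence E[X] = Σ_{i=1}^{20} (20 − i)/20 = 19/2 ≈ 9.500000.

E[X] = 19/2 = 9.500000.


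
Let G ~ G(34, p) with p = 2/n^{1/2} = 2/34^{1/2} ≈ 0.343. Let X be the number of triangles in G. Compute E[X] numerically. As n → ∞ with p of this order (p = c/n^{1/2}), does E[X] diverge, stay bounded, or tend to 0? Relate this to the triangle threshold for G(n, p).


Number of potential triangles: C(34, 3) = 5984.
Each occurs with probability p³ ≈ (0.343)³ ≈ 4.03526e-02.
By linearity: E[X] = C(34, 3)·p³ ≈ 5984 · 4.03526e-02 ≈ 241.470.
Since α = 1/2 < 1, p = c/n^{1/2} ≫ 1/n is above the triangle threshold p ~ 1/n. Asymptotically E[X] ~ (c³/6)·n^{3(1−α)} = (2³/6)·n^{1.5} → ∞; triangles are abundant w.h.p.

E[X] ≈ 241.470; in regime p = Θ(1/n^{1/2}) E[X] diverges (above the triangle threshold p ~ 1/n).


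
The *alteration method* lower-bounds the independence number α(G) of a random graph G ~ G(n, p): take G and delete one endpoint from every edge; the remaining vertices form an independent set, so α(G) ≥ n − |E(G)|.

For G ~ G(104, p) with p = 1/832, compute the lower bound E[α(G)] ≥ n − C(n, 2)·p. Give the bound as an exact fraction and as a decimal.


E[|E(G)|] = C(104, 2)·p = 5356 · (1/832) = 103/16.
E[α(G)] ≥ n − E[|E(G)|] = 104 − 103/16 = 1561/16.
Numerically: ≈ 97.56250.
(This is only a lower bound; the true E[α(G)] may be larger.)

E[α(G)] ≥ 1561/16 ≈ 97.56250.


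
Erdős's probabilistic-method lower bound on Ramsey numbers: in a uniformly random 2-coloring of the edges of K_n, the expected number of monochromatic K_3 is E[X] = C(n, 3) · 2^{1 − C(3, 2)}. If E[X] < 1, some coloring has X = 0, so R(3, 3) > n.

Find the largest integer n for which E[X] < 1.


We need C(n, 3) · 2^{1 − 3} < 1, i.e. C(n, 3) < 2^{3 − 1} = 4.
Check values of n near the boundary:
  n = 3: C(3, 3) = 1; 1 < 4? YES
  n = 4: C(4, 3) = 4; 4 < 4? NO
  n = 5: C(5, 3) = 10; 10 < 4? NO
The largest n with C(n, 3) < 4 is n = 3 (where E[X] = 1/4 ≈ 0.2500). Hence R(3, 3) > 3, i.e. R(3, 3) ≥ 4.

Largest n = 3; hence R(3, 3) > 3.


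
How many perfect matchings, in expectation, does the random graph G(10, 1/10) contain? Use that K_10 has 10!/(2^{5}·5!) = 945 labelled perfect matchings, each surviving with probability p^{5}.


K_10 has 10!/(2^{5}·5!) = 945 labelled perfect matchings.
For each such perfect matching H, let X_H = 1 if all 5 edges of H are present in G. Then P[X_H = 1] = p^{5} = (1/10)^{5} = 1/100000.
Summing the indicators: E[X] = Σ_H E[X_H] = 945 · p^{5} = 945 · 1/100000 = 189/20000.
Numerically: E[X] ≈ 0.00945.

E[X] = 945 · (1/10)^{5} = 189/20000 ≈ 0.00945.


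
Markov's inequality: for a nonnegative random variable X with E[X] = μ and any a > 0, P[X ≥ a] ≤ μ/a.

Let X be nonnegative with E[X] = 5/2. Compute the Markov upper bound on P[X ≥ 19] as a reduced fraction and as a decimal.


μ = E[X] = 5/2, a = 19.
Markov: P[X ≥ 19] ≤ μ/a = (5/2)/19 = 5/38.
Numerically: ≈ 0.132.
(Since a = 19 > μ = 2.500, the bound 5/38 is < 1 and informative.)

P[X ≥ 19] ≤ 5/38 ≈ 0.132.


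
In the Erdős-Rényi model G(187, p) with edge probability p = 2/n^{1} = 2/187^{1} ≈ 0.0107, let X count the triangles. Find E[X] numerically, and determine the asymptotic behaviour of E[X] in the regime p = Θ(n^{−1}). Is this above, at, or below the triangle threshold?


Number of potential triangles: C(187, 3) = 1072445.
Each occurs with probability p³ ≈ (0.0107)³ ≈ 1.22339e-06.
By linearity: E[X] = C(187, 3)·p³ ≈ 1072445 · 1.22339e-06 ≈ 1.312.
Here α = 1, so p = 2/n is exactly at the triangle threshold p ~ 1/n. Asymptotically E[X] → c³/6 = 2³/6 = 4/3 ≈ 1.333, a bounded constant. In this regime the triangle count is asymptotically Poisson(c³/6).

E[X] ≈ 1.312; in regime p = Θ(1/n^{1}) E[X] stays bounded (at the triangle threshold p ~ 1/n).


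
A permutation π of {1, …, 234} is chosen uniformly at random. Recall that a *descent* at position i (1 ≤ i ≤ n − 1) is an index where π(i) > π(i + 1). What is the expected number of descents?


Write X = Σ X_I over i = 1, …, 233, with X_I the indicator of one descent.
There are 233 indicators.
For each fixed i, the pair (π(i), π(i+1)) is a uniformly random ordered pair of distinct values from {1, …, 234}; by symmetry P[π(i) > π(i+1)] = 1/2.
By linearity: E[X] = 233 · (1/2) = (234 − 1) · (1/2) = 233/2 ≈ 116.5000.

E[X] = 233/2 = 116.5000.


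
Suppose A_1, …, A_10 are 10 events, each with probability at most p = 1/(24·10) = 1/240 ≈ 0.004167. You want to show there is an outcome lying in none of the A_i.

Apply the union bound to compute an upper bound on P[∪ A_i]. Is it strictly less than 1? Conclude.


Union bound: P[∪_{i=1}^{10} A_i] ≤ Σ_i P[A_i] ≤ 10·p = 10·(1/240) = 1/24.
Numerically: 1/24 ≈ 0.041667.
Is 1/24 < 1? YES.
Since P[∪ A_i] ≤ 1/24 < 1, the complement has P[∩ A_i^c] ≥ 1 − 1/24 = 23/24 > 0, so some outcome avoids every A_i.

10·p = 1/24 ≈ 0.041667; existence CERTIFIED by the union bound.


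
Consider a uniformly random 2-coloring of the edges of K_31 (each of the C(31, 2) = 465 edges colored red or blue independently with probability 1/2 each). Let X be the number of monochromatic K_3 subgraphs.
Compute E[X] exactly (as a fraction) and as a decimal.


Let X = Σ_S X_S over the C(31, 3) = 4495 subsets S of size 3, where X_S = 1 if the K_3 on S is monochromatic.
For a fixed S, the K_3 on S has C(3, 2) = 3 edges. P[all 3 edges red] = (1/2)^3, and likewise for blue, so P[monochromatic] = 2·(1/2)^3 = 2^{1 − 3} = 1/4.
Summing: E[X] = C(31, 3) · 2^{1 − 3} = 4495 · 1/4 = 4495/4.
Numerically: E[X] ≈ 1123.750000.

E[X] = C(31,3)·2^(1−C(3,2)) = 4495/4 ≈ 1123.750000.


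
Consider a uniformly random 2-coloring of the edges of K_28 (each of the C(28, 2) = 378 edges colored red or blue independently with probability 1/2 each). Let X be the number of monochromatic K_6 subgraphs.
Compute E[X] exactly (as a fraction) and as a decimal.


Let X = Σ_S X_S over the C(28, 6) = 376740 subsets S of size 6, where X_S = 1 if the K_6 on S is monochromatic.
For a fixed S, the K_6 on S has C(6, 2) = 15 edges. P[all 15 edges red] = (1/2)^15, and likewise for blue, so P[monochromatic] = 2·(1/2)^15 = 2^{1 − 15} = 1/16384.
By linearity of expectation: E[X] = C(28, 6) · 2^{1 − 15} = 376740 · 1/16384 = 94185/4096.
Numerically: E[X] ≈ 22.9944.

E[X] = C(28,6)·2^(1−C(6,2)) = 94185/4096 ≈ 22.9944.


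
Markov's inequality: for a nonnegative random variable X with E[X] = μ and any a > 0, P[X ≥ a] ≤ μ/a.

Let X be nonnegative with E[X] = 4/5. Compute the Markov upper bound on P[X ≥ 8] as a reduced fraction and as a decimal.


μ = E[X] = 4/5, a = 8.
Markov: P[X ≥ 8] ≤ μ/a = (4/5)/8 = 1/10.
Numerically: ≈ 0.100000.
(Since a = 8 > μ = 0.800000, the bound 1/10 is < 1 and informative.)

P[X ≥ 8] ≤ 1/10 ≈ 0.100000.


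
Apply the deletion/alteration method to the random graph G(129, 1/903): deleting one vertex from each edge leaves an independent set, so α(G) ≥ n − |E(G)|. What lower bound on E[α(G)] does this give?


E[|E(G)|] = C(129, 2)·p = 8256 · (1/903) = 64/7.
E[α(G)] ≥ n − E[|E(G)|] = 129 − 64/7 = 839/7.
Numerically: ≈ 119.8571.
(This is only a lower bound; the true E[α(G)] may be larger.)

E[α(G)] ≥ 839/7 ≈ 119.8571.


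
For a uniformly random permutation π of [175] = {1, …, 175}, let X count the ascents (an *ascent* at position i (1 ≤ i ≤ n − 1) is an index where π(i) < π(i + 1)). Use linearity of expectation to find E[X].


Write X = Σ X_I over i = 1, …, 174, with X_I the indicator of one ascent.
There are 174 indicators.
For each fixed i, the pair (π(i), π(i+1)) is a uniformly random ordered pair of distinct values from {1, …, 175}; by symmetry P[π(i) < π(i+1)] = 1/2.
By linearity: E[X] = 174 · (1/2) = (175 − 1) · (1/2) = 87 ≈ 87.0000.

E[X] = 87 = 87.0000.


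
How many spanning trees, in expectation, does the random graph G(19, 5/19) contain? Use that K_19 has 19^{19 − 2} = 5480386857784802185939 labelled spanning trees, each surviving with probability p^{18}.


K_19 has 19^{19 − 2} = 5480386857784802185939 labelled spanning trees.
For each such spanning tree H, let X_H = 1 if all 18 edges of H are present in G. Then P[X_H = 1] = p^{18} = (5/19)^{18} = 3814697265625/104127350297911241532841.
Summing the indicators: E[X] = Σ_H E[X_H] = 5480386857784802185939 · p^{18} = 5480386857784802185939 · 3814697265625/104127350297911241532841 = 3814697265625/19.
Numerically: E[X] ≈ 2.01e+11.

E[X] = 5480386857784802185939 · (5/19)^{18} = 3814697265625/19 ≈ 2.01e+11.


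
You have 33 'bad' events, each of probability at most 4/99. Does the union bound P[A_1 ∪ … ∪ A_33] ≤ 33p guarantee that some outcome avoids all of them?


Union bound: P[∪_{i=1}^{33} A_i] ≤ Σ_i P[A_i] ≤ 33·p = 33·(4/99) = 4/3.
Numerically: 4/3 ≈ 1.3333.
Is 4/3 < 1? NO.
Since the bound 4/3 is ≥ 1, the union bound is uninformative here; it does NOT by itself certify existence.

33·p = 4/3 ≈ 1.3333; existence NOT certified by the union bound.


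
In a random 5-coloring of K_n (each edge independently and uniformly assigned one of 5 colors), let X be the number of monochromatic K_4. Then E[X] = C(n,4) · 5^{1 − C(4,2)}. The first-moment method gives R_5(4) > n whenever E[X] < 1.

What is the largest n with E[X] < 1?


We need C(n, 4) · 5^{1 − 6} < 1, i.e. C(n, 4) < 5^{6 − 1} = 3125.
Check values of n near the boundary:
  n = 13: C(13, 4) = 715; 715 < 3125? YES
  n = 14: C(14, 4) = 1001; 1001 < 3125? YES
  n = 15: C(15, 4) = 1365; 1365 < 3125? YES
  n = 16: C(16, 4) = 1820; 1820 < 3125? YES
  n = 17: C(17, 4) = 2380; 2380 < 3125? YES
  n = 18: C(18, 4) = 3060; 3060 < 3125? YES
  n = 19: C(19, 4) = 3876; 3876 < 3125? NO
  n = 20: C(20, 4) = 4845; 4845 < 3125? NO
  n = 21: C(21, 4) = 5985; 5985 < 3125? NO
The largest n with C(n, 4) < 3125 is n = 18 (where E[X] = 612/625 ≈ 0.979200). Hence R_5(4) > 18, i.e. R_5(4) ≥ 19.

Largest n = 18; hence R_5(4) > 18.


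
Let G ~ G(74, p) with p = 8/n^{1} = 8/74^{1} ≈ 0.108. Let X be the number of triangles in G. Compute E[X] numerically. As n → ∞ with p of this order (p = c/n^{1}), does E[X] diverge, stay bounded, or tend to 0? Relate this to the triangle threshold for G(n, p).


Number of potential triangles: C(74, 3) = 64824.
Each occurs with probability p³ ≈ (0.108)³ ≈ 1.26350e-03.
By linearity: E[X] = C(74, 3)·p³ ≈ 64824 · 1.26350e-03 ≈ 81.905.
Here α = 1, so p = 8/n is exactly at the triangle threshold p ~ 1/n. Asymptotically E[X] → c³/6 = 8³/6 = 256/3 ≈ 85.333, a bounded constant. In this regime the triangle count is asymptotically Poisson(c³/6).

E[X] ≈ 81.905; in regime p = Θ(1/n^{1}) E[X] stays bounded (at the triangle threshold p ~ 1/n).


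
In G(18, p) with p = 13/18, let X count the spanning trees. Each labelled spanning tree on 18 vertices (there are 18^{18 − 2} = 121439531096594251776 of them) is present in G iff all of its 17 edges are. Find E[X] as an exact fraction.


K_18 has 18^{18 − 2} = 121439531096594251776 labelled spanning trees.
For each such spanning tree H, let X_H = 1 if all 17 edges of H are present in G. Then P[X_H = 1] = p^{17} = (13/18)^{17} = 8650415919381337933/2185911559738696531968.
By linearity of expectation: E[X] = Σ_H E[X_H] = 121439531096594251776 · p^{17} = 121439531096594251776 · 8650415919381337933/2185911559738696531968 = 8650415919381337933/18.
Numerically: E[X] ≈ 4.80579e+17.

E[X] = 121439531096594251776 · (13/18)^{17} = 8650415919381337933/18 ≈ 4.80579e+17.


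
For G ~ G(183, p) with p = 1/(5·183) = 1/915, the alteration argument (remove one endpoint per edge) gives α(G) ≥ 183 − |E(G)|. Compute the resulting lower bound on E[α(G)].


E[|E(G)|] = C(183, 2)·p = 16653 · (1/915) = 91/5.
E[α(G)] ≥ n − E[|E(G)|] = 183 − 91/5 = 824/5.
Numerically: ≈ 164.800.
(This is only a lower bound; the true E[α(G)] may be larger.)

E[α(G)] ≥ 824/5 ≈ 164.800.


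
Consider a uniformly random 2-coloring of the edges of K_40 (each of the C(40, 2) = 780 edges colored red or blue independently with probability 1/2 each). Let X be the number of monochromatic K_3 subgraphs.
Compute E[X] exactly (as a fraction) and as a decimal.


Let X = Σ_S X_S over the C(40, 3) = 9880 subsets S of size 3, where X_S = 1 if the K_3 on S is monochromatic.
For a fixed S, the K_3 on S has C(3, 2) = 3 edges. P[all 3 edges red] = (1/2)^3, and likewise for blue, so P[monochromatic] = 2·(1/2)^3 = 2^{1 − 3} = 1/4.
Summing: E[X] = C(40, 3) · 2^{1 − 3} = 9880 · 1/4 = 2470.
Numerically: E[X] ≈ 2470.000.

E[X] = C(40,3)·2^(1−C(3,2)) = 2470 ≈ 2470.000.


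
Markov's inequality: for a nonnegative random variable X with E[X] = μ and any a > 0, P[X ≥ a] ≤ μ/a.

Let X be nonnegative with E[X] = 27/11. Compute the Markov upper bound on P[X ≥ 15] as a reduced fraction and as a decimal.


μ = E[X] = 27/11, a = 15.
Markov: P[X ≥ 15] ≤ μ/a = (27/11)/15 = 9/55.
Numerically: ≈ 0.1636.
(Since a = 15 > μ = 2.4545, the bound 9/55 is < 1 and informative.)

P[X ≥ 15] ≤ 9/55 ≈ 0.1636.


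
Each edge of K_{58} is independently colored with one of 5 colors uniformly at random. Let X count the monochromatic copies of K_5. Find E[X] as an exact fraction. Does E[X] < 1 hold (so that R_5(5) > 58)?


E[X] = C(58, 5) · 5^{1 − 10} = 4582116 · 5^{−9} = 4582116/1953125.
As a reduced fraction: E[X] = 4582116/1953125 ≈ 2.3460.
Is E[X] < 1? NO.
Since E[X] ≥ 1, the first-moment bound is inconclusive at n = 58; it does NOT by itself certify R_5(5) > 58.

E[X] = 4582116/1953125 ≈ 2.3460; E[X] ≥ 1; first-moment method inconclusive here.


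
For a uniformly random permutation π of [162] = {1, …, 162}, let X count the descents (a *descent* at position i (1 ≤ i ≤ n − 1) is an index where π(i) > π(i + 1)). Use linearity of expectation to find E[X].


Write X = Σ X_I over i = 1, …, 161, with X_I the indicator of one descent.
There are 161 indicators.
For each fixed i, the pair (π(i), π(i+1)) is a uniformly random ordered pair of distinct values from {1, …, 162}; by symmetry P[π(i) > π(i+1)] = 1/2.
By linearity: E[X] = 161 · (1/2) = (162 − 1) · (1/2) = 161/2 ≈ 80.500.

E[X] = 161/2 = 80.500.


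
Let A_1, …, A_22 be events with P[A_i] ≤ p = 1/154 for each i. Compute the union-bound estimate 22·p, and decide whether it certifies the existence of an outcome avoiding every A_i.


Union bound: P[∪_{i=1}^{22} A_i] ≤ Σ_i P[A_i] ≤ 22·p = 22·(1/154) = 1/7.
Numerically: 1/7 ≈ 0.1428571.
Is 1/7 < 1? YES.
Since P[∪ A_i] ≤ 1/7 < 1, the complement has P[∩ A_i^c] ≥ 1 − 1/7 = 6/7 > 0, so some outcome avoids every A_i.

22·p = 1/7 ≈ 0.1428571; existence CERTIFIED by the union bound.


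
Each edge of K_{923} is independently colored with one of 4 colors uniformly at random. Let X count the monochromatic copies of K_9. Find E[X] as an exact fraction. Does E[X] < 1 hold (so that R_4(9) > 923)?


E[X] = C(923, 9) · 4^{1 − 36} = 1288430932418687114265 · 4^{−35} = 1288430932418687114265/1180591620717411303424.
As a reduced fraction: E[X] = 1288430932418687114265/1180591620717411303424 ≈ 1.09134.
Is E[X] < 1? NO.
Since E[X] ≥ 1, the first-moment bound is inconclusive at n = 923; it does NOT by itself certify R_4(9) > 923.

E[X] = 1288430932418687114265/1180591620717411303424 ≈ 1.09134; E[X] ≥ 1; first-moment method inconclusive here.


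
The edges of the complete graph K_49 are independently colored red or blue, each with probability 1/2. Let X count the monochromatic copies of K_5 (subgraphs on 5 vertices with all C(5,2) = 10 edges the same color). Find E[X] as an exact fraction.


Let X = Σ_S X_S over the C(49, 5) = 1906884 subsets S of size 5, where X_S = 1 if the K_5 on S is monochromatic.
For a fixed S, the K_5 on S has C(5, 2) = 10 edges. P[all 10 edges red] = (1/2)^10, and likewise for blue, so P[monochromatic] = 2·(1/2)^10 = 2^{1 − 10} = 1/512.
By linearity: E[X] = C(49, 5) · 2^{1 − 10} = 1906884 · 1/512 = 476721/128.
Numerically: E[X] ≈ 3724.38281.

E[X] = C(49,5)·2^(1−C(5,2)) = 476721/128 ≈ 3724.38281.


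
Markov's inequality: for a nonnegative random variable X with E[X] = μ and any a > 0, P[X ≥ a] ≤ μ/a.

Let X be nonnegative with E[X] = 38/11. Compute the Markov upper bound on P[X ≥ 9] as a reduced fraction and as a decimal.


μ = E[X] = 38/11, a = 9.
Markov: P[X ≥ 9] ≤ μ/a = (38/11)/9 = 38/99.
Numerically: ≈ 0.383838.
(Since a = 9 > μ = 3.454545, the bound 38/99 is < 1 and informative.)

P[X ≥ 9] ≤ 38/99 ≈ 0.383838.


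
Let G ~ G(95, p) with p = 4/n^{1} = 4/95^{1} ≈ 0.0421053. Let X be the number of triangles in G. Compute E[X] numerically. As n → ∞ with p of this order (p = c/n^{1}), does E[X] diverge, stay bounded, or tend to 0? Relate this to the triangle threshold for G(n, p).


Number of potential triangles: C(95, 3) = 138415.
Each occurs with probability p³ ≈ (0.0421053)³ ≈ 7.46464499e-05.
By linearity: E[X] = C(95, 3)·p³ ≈ 138415 · 7.46464499e-05 ≈ 10.332188.
Here α = 1, so p = 4/n is exactly at the triangle threshold p ~ 1/n. Asymptotically E[X] → c³/6 = 4³/6 = 32/3 ≈ 10.666667, a bounded constant. In this regime the triangle count is asymptotically Poisson(c³/6).

E[X] ≈ 10.332188; in regime p = Θ(1/n^{1}) E[X] stays bounded (at the triangle threshold p ~ 1/n).


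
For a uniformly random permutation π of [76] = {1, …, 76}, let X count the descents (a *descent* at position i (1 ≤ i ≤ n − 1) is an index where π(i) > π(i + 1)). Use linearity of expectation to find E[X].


Write X = Σ X_I over i = 1, …, 75, with X_I the indicator of one descent.
There are 75 indicators.
For each fixed i, the pair (π(i), π(i+1)) is a uniformly random ordered pair of distinct values from {1, …, 76}; by symmetry P[π(i) > π(i+1)] = 1/2.
By linearity: E[X] = 75 · (1/2) = (76 − 1) · (1/2) = 75/2 ≈ 37.50000.

E[X] = 75/2 = 37.50000.


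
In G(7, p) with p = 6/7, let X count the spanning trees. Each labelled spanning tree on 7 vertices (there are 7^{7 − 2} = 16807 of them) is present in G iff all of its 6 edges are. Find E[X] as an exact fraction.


K_7 has 7^{7 − 2} = 16807 labelled spanning trees.
For each such spanning tree H, let X_H = 1 if all 6 edges of H are present in G. Then P[X_H = 1] = p^{6} = (6/7)^{6} = 46656/117649.
Summing the indicators: E[X] = Σ_H E[X_H] = 16807 · p^{6} = 16807 · 46656/117649 = 46656/7.
Numerically: E[X] ≈ 6665.1.

E[X] = 16807 · (6/7)^{6} = 46656/7 ≈ 6665.1.


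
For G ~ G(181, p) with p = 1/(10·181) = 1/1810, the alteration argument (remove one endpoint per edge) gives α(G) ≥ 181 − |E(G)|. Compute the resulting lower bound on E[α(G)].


E[|E(G)|] = C(181, 2)·p = 16290 · (1/1810) = 9.
E[α(G)] ≥ n − E[|E(G)|] = 181 − 9 = 172.
Numerically: ≈ 172.0000.
(This is only a lower bound; the true E[α(G)] may be larger.)

E[α(G)] ≥ 172 ≈ 172.0000.


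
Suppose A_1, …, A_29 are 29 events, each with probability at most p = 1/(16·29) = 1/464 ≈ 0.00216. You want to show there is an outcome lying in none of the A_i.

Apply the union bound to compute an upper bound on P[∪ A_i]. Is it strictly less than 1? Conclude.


Union bound: P[∪_{i=1}^{29} A_i] ≤ Σ_i P[A_i] ≤ 29·p = 29·(1/464) = 1/16.
Numerically: 1/16 ≈ 0.06250.
Is 1/16 < 1? YES.
Since P[∪ A_i] ≤ 1/16 < 1, the complement has P[∩ A_i^c] ≥ 1 − 1/16 = 15/16 > 0, so some outcome avoids every A_i.

29·p = 1/16 ≈ 0.06250; existence CERTIFIED by the union bound.


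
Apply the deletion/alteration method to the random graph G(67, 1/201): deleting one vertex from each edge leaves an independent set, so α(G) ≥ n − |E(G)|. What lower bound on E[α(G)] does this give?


E[|E(G)|] = C(67, 2)·p = 2211 · (1/201) = 11.
E[α(G)] ≥ n − E[|E(G)|] = 67 − 11 = 56.
Numerically: ≈ 56.0000.
(This is only a lower bound; the true E[α(G)] may be larger.)

E[α(G)] ≥ 56 ≈ 56.0000.


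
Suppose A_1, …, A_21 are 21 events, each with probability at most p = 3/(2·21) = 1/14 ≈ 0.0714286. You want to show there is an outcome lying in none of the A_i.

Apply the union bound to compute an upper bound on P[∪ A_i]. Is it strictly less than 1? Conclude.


Union bound: P[∪_{i=1}^{21} A_i] ≤ Σ_i P[A_i] ≤ 21·p = 21·(1/14) = 3/2.
Numerically: 3/2 ≈ 1.5000000.
Is 3/2 < 1? NO.
Since the bound 3/2 is ≥ 1, the union bound is uninformative here; it does NOT by itself certify existence.

21·p = 3/2 ≈ 1.5000000; existence NOT certified by the union bound.


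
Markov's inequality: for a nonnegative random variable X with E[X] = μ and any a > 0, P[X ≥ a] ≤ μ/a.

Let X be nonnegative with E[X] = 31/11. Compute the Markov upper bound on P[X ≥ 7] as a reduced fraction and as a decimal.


μ = E[X] = 31/11, a = 7.
Markov: P[X ≥ 7] ≤ μ/a = (31/11)/7 = 31/77.
Numerically: ≈ 0.403.
(Since a = 7 > μ = 2.818, the bound 31/77 is < 1 and informative.)

P[X ≥ 7] ≤ 31/77 ≈ 0.403.


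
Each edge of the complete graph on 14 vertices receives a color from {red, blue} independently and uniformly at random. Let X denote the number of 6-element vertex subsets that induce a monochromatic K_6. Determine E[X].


Let X = Σ_S X_S over the C(14, 6) = 3003 subsets S of size 6, where X_S = 1 if the K_6 on S is monochromatic.
For a fixed S, the K_6 on S has C(6, 2) = 15 edges. P[all 15 edges red] = (1/2)^15, and likewise for blue, so P[monochromatic] = 2·(1/2)^15 = 2^{1 − 15} = 1/16384.
Summing: E[X] = C(14, 6) · 2^{1 − 15} = 3003 · 1/16384 = 3003/16384.
Numerically: E[X] ≈ 0.1833.

E[X] = C(14,6)·2^(1−C(6,2)) = 3003/16384 ≈ 0.1833.


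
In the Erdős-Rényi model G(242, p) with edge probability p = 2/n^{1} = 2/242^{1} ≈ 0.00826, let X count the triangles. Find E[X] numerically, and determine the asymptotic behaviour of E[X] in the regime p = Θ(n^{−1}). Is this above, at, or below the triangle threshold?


Number of potential triangles: C(242, 3) = 2332880.
Each occurs with probability p³ ≈ (0.00826)³ ≈ 5.64474e-07.
By linearity: E[X] = C(242, 3)·p³ ≈ 2332880 · 5.64474e-07 ≈ 1.317.
Here α = 1, so p = 2/n is exactly at the triangle threshold p ~ 1/n. Asymptotically E[X] → c³/6 = 2³/6 = 4/3 ≈ 1.333, a bounded constant. In this regime the triangle count is asymptotically Poisson(c³/6).

E[X] ≈ 1.317; in regime p = Θ(1/n^{1}) E[X] stays bounded (at the triangle threshold p ~ 1/n).


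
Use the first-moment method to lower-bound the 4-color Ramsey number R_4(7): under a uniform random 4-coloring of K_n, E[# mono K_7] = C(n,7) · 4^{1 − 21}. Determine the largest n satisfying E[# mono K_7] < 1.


We need C(n, 7) · 4^{1 − 21} < 1, i.e. C(n, 7) < 4^{21 − 1} = 1099511627776.
Check values of n near the boundary:
  n = 179: C(179, 7) = 1037437234460; 1037437234460 < 1099511627776? YES
  n = 180: C(180, 7) = 1079414463600; 1079414463600 < 1099511627776? YES
  n = 181: C(181, 7) = 1122839183400; 1122839183400 < 1099511627776? NO
  n = 182: C(182, 7) = 1167752750736; 1167752750736 < 1099511627776? NO
  n = 183: C(183, 7) = 1214197462413; 1214197462413 < 1099511627776? NO
The largest n with C(n, 7) < 1099511627776 is n = 180 (where E[X] = 67463403975/68719476736 ≈ 0.982). Hence R_4(7) > 180, i.e. R_4(7) ≥ 181.

Largest n = 180; hence R_4(7) > 180.


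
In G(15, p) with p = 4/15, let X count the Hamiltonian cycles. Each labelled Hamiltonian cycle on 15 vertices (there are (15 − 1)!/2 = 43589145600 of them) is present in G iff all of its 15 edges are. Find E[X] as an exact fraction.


K_15 has (15 − 1)!/2 = 43589145600 labelled Hamiltonian cycles.
For each such Hamiltonian cycle H, let X_H = 1 if all 15 edges of H are present in G. Then P[X_H = 1] = p^{15} = (4/15)^{15} = 1073741824/437893890380859375.
By linearity: E[X] = Σ_H E[X_H] = 43589145600 · p^{15} = 43589145600 · 1073741824/437893890380859375 = 7704277975826432/72081298828125.
Numerically: E[X] ≈ 107.

E[X] = 43589145600 · (4/15)^{15} = 7704277975826432/72081298828125 ≈ 107.


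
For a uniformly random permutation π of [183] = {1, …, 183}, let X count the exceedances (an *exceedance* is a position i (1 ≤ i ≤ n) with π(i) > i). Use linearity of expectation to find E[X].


Write X = Σ_{i=1}^{183} X_i, where X_i = 1_{π(i) > i}.
For each fixed i, π(i) is uniform over {1, …, 183} (marginal of a uniform permutation), so P[π(i) > i] = (n − i)/n. Summing: Σ_{i=1}^{183} (n − i)/n = (0 + 1 + … + 182)/183 = 183(183 − 1)/(2·183) = (183 − 1)/2.
Hence E[X] = Σ_{i=1}^{183} (183 − i)/183 = 91 ≈ 91.00000.

E[X] = 91 = 91.00000.


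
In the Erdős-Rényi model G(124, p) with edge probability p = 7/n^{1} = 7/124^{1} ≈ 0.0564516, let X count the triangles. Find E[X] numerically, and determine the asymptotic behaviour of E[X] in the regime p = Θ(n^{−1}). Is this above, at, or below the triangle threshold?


Number of potential triangles: C(124, 3) = 310124.
Each occurs with probability p³ ≈ (0.0564516)³ ≈ 1.79899131e-04.
By linearity: E[X] = C(124, 3)·p³ ≈ 310124 · 1.79899131e-04 ≈ 55.791038.
Here α = 1, so p = 7/n is exactly at the triangle threshold p ~ 1/n. Asymptotically E[X] → c³/6 = 7³/6 = 343/6 ≈ 57.166667, a bounded constant. In this regime the triangle count is asymptotically Poisson(c³/6).

E[X] ≈ 55.791038; in regime p = Θ(1/n^{1}) E[X] stays bounded (at the triangle threshold p ~ 1/n).


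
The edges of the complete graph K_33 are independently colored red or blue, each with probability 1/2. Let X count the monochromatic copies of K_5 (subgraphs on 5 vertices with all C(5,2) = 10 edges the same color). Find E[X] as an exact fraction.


Let X = Σ_S X_S over the C(33, 5) = 237336 subsets S of size 5, where X_S = 1 if the K_5 on S is monochromatic.
For a fixed S, the K_5 on S has C(5, 2) = 10 edges. P[all 10 edges red] = (1/2)^10, and likewise for blue, so P[monochromatic] = 2·(1/2)^10 = 2^{1 − 10} = 1/512.
By linearity: E[X] = C(33, 5) · 2^{1 − 10} = 237336 · 1/512 = 29667/64.
Numerically: E[X] ≈ 463.547.

E[X] = C(33,5)·2^(1−C(5,2)) = 29667/64 ≈ 463.547.
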